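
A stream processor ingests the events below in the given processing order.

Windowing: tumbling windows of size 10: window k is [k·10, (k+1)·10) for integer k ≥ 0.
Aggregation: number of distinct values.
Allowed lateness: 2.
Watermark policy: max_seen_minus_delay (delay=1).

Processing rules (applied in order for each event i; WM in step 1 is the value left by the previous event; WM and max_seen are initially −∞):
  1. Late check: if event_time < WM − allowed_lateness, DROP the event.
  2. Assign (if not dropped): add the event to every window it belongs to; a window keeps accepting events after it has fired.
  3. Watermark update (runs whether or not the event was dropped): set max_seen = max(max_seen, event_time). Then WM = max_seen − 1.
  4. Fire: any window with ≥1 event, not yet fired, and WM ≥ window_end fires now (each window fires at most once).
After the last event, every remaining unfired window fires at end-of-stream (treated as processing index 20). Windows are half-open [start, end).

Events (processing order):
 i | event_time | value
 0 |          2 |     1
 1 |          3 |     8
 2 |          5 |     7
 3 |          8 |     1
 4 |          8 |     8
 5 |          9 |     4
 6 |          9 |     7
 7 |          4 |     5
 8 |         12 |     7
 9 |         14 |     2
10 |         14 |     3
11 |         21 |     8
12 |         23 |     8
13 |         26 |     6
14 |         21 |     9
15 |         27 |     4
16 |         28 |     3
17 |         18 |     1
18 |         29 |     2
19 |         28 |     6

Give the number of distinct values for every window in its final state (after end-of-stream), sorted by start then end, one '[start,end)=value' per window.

[0,10)=4 [10,20)=3 [20,30)=5

i=0 t=2 v=1: → [0,10); WM=1
i=1 t=3 v=8: → [0,10); WM=2
i=2 t=5 v=7: → [0,10); WM=4
i=3 t=8 v=1: → [0,10); WM=7
i=4 t=8 v=8: → [0,10); WM=7
i=5 t=9 v=4: → [0,10); WM=8
i=6 t=9 v=7: → [0,10); WM=8
i=7 t=4 v=5: DROP (t<8-2); WM=8
i=8 t=12 v=7: → [10,20); WM=11; [0,10) fires=4
i=9 t=14 v=2: → [10,20); WM=13
i=10 t=14 v=3: → [10,20); WM=13
i=11 t=21 v=8: → [20,30); WM=20; [10,20) fires=3
i=12 t=23 v=8: → [20,30); WM=22
i=13 t=26 v=6: → [20,30); WM=25
i=14 t=21 v=9: DROP (t<25-2); WM=25
i=15 t=27 v=4: → [20,30); WM=26
i=16 t=28 v=3: → [20,30); WM=27
i=17 t=18 v=1: DROP (t<27-2); WM=27
i=18 t=29 v=2: → [20,30); WM=28
i=19 t=28 v=6: → [20,30); WM=28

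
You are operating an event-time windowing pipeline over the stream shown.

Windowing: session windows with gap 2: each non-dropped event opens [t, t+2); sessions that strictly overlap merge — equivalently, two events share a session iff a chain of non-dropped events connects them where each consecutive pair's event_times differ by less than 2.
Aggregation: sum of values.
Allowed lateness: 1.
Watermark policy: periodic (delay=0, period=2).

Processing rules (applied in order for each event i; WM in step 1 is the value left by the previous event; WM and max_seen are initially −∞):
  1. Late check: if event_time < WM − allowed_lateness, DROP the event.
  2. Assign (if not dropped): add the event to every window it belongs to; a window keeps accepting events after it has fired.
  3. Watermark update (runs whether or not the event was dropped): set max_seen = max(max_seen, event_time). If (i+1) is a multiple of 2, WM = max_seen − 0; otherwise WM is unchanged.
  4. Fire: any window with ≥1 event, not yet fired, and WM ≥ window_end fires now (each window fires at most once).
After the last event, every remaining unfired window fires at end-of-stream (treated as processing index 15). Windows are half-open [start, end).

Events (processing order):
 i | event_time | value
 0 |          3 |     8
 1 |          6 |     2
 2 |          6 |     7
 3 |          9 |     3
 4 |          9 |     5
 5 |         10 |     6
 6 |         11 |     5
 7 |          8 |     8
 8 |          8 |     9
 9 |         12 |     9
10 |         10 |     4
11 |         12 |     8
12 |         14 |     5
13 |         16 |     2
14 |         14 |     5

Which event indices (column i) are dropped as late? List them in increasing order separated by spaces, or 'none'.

i=0 t=3 v=8: → [3,5); WM=−∞
i=1 t=6 v=2: → [6,8); WM=6
i=2 t=6 v=7: → [6,8); WM=6
i=3 t=9 v=3: → [9,11); WM=9
i=4 t=9 v=5: → [9,11); WM=9
i=5 t=10 v=6: → [9,12); WM=10
i=6 t=11 v=5: → [9,13); WM=10
i=7 t=8 v=8: DROP (t<10-1); WM=11
i=8 t=8 v=9: DROP (t<11-1); WM=11
i=9 t=12 v=9: → [9,14); WM=12
i=10 t=10 v=4: DROP (t<12-1); WM=12
i=11 t=12 v=8: → [9,14); WM=12
i=12 t=14 v=5: → [14,16); WM=12
i=13 t=16 v=2: → [16,18); WM=16
i=14 t=14 v=5: DROP (t<16-1); WM=16

7 8 10 14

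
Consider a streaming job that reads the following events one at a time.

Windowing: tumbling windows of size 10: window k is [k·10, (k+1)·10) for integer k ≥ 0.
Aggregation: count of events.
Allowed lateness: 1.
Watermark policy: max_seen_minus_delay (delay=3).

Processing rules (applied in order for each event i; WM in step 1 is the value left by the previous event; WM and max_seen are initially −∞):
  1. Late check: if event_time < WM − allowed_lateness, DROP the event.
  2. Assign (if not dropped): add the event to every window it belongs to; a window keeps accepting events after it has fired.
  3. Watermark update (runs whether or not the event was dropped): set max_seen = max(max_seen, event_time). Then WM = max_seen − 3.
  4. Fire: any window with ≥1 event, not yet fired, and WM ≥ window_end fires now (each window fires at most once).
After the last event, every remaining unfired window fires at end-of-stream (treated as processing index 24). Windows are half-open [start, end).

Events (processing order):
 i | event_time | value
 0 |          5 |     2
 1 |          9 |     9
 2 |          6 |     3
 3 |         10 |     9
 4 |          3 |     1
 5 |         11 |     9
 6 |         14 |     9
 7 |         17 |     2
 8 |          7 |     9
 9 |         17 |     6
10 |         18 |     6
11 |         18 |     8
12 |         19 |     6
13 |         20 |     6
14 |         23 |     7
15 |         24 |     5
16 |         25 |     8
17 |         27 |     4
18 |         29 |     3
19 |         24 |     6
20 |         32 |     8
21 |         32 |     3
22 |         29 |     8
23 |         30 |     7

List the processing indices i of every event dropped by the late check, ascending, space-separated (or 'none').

i=0 t=5 v=2: → [0,10); WM=2
i=1 t=9 v=9: → [0,10); WM=6
i=2 t=6 v=3: → [0,10); WM=6
i=3 t=10 v=9: → [10,20); WM=7
i=4 t=3 v=1: DROP (t<7-1); WM=7
i=5 t=11 v=9: → [10,20); WM=8
i=6 t=14 v=9: → [10,20); WM=11; [0,10) fires=3
i=7 t=17 v=2: → [10,20); WM=14
i=8 t=7 v=9: DROP (t<14-1); WM=14
i=9 t=17 v=6: → [10,20); WM=14
i=10 t=18 v=6: → [10,20); WM=15
i=11 t=18 v=8: → [10,20); WM=15
i=12 t=19 v=6: → [10,20); WM=16
i=13 t=20 v=6: → [20,30); WM=17
i=14 t=23 v=7: → [20,30); WM=20; [10,20) fires=8
i=15 t=24 v=5: → [20,30); WM=21
i=16 t=25 v=8: → [20,30); WM=22
i=17 t=27 v=4: → [20,30); WM=24
i=18 t=29 v=3: → [20,30); WM=26
i=19 t=24 v=6: DROP (t<26-1); WM=26
i=20 t=32 v=8: → [30,40); WM=29
i=21 t=32 v=3: → [30,40); WM=29
i=22 t=29 v=8: → [20,30); WM=29
i=23 t=30 v=7: → [30,40); WM=29

4 8 19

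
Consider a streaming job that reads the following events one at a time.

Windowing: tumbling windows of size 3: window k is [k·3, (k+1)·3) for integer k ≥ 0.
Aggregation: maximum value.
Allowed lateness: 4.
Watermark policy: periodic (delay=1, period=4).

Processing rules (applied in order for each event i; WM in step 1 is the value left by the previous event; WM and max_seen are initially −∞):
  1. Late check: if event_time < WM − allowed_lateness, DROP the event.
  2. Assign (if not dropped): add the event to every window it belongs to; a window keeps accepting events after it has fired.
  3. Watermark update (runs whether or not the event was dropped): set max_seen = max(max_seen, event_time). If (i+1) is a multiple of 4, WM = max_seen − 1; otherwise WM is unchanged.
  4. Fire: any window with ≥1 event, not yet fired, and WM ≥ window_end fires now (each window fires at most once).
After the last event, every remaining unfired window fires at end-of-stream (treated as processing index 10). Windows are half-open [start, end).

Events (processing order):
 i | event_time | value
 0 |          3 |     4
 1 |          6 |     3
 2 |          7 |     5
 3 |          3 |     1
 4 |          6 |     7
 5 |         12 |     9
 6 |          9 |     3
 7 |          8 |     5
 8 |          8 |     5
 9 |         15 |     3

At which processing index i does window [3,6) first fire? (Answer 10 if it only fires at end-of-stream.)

i=0 t=3 v=4: → [3,6); WM=−∞
i=1 t=6 v=3: → [6,9); WM=−∞
i=2 t=7 v=5: → [6,9); WM=−∞
i=3 t=3 v=1: → [3,6); WM=6; [3,6) fires=4
i=4 t=6 v=7: → [6,9); WM=6
i=5 t=12 v=9: → [12,15); WM=6
i=6 t=9 v=3: → [9,12); WM=6
i=7 t=8 v=5: → [6,9); WM=11; [6,9) fires=7
i=8 t=8 v=5: → [6,9); WM=11
i=9 t=15 v=3: → [15,18); WM=11

3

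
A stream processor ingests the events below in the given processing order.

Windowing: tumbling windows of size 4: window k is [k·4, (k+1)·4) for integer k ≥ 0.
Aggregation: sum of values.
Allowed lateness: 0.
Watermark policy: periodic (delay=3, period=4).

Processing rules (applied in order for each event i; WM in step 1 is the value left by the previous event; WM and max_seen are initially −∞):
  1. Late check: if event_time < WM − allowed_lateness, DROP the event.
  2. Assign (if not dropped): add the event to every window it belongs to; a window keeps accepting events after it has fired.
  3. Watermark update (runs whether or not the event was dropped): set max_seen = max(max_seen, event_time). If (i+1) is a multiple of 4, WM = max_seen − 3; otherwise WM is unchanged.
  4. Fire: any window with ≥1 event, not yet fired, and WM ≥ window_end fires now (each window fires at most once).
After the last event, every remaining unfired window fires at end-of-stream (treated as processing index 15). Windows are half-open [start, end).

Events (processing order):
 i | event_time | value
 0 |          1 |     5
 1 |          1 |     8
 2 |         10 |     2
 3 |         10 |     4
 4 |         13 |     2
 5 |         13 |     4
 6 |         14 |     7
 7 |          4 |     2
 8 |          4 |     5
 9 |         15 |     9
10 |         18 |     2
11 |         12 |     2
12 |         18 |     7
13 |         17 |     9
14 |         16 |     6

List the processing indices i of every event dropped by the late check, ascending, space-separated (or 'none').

i=0 t=1 v=5: → [0,4); WM=−∞
i=1 t=1 v=8: → [0,4); WM=−∞
i=2 t=10 v=2: → [8,12); WM=−∞
i=3 t=10 v=4: → [8,12); WM=7; [0,4) fires=13
i=4 t=13 v=2: → [12,16); WM=7
i=5 t=13 v=4: → [12,16); WM=7
i=6 t=14 v=7: → [12,16); WM=7
i=7 t=4 v=2: DROP (t<7-0); WM=11
i=8 t=4 v=5: DROP (t<11-0); WM=11
i=9 t=15 v=9: → [12,16); WM=11
i=10 t=18 v=2: → [16,20); WM=11
i=11 t=12 v=2: → [12,16); WM=15; [8,12) fires=6
i=12 t=18 v=7: → [16,20); WM=15
i=13 t=17 v=9: → [16,20); WM=15
i=14 t=16 v=6: → [16,20); WM=15

7 8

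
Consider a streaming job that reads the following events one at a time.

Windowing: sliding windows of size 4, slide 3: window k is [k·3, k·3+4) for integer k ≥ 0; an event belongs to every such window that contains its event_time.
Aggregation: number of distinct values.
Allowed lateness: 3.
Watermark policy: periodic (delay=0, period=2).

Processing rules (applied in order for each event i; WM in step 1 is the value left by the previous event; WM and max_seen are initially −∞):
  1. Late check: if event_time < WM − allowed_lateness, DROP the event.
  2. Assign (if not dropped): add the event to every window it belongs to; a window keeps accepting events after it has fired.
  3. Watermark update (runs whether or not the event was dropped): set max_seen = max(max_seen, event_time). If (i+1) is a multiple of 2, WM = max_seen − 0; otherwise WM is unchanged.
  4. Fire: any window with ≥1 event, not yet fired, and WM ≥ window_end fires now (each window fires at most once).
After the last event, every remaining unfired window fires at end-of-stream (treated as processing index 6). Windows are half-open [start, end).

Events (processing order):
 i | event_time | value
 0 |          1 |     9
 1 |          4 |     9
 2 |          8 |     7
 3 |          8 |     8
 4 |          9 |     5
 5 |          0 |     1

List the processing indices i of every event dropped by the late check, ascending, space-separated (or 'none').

i=0 t=1 v=9: → [0,4); WM=−∞
i=1 t=4 v=9: → [3,7); WM=4; [0,4) fires=1
i=2 t=8 v=7: → [6,10); WM=4
i=3 t=8 v=8: → [6,10); WM=8; [3,7) fires=1
i=4 t=9 v=5: → [9,13),[6,10); WM=8
i=5 t=0 v=1: DROP (t<8-3); WM=9

5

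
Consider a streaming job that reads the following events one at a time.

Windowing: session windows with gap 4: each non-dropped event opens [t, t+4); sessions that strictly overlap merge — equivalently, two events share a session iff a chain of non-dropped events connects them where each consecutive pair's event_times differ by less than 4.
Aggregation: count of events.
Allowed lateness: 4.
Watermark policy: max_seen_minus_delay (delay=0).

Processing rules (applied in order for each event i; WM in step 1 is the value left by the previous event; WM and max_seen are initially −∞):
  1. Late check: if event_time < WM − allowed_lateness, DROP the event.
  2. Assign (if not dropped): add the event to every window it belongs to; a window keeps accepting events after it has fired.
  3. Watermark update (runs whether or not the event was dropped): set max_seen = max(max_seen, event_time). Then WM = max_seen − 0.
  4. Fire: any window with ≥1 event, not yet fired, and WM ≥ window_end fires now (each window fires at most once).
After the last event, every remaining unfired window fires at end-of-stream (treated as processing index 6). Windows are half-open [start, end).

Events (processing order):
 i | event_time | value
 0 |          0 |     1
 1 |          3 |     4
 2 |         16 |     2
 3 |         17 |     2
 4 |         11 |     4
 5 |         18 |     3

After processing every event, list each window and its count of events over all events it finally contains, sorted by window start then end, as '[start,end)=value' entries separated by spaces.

i=0 t=0 v=1: → [0,4); WM=0
i=1 t=3 v=4: → [0,7); WM=3
i=2 t=16 v=2: → [16,20); WM=16
i=3 t=17 v=2: → [16,21); WM=17
i=4 t=11 v=4: DROP (t<17-4); WM=17
i=5 t=18 v=3: → [16,22); WM=18

[0,7)=2 [16,22)=3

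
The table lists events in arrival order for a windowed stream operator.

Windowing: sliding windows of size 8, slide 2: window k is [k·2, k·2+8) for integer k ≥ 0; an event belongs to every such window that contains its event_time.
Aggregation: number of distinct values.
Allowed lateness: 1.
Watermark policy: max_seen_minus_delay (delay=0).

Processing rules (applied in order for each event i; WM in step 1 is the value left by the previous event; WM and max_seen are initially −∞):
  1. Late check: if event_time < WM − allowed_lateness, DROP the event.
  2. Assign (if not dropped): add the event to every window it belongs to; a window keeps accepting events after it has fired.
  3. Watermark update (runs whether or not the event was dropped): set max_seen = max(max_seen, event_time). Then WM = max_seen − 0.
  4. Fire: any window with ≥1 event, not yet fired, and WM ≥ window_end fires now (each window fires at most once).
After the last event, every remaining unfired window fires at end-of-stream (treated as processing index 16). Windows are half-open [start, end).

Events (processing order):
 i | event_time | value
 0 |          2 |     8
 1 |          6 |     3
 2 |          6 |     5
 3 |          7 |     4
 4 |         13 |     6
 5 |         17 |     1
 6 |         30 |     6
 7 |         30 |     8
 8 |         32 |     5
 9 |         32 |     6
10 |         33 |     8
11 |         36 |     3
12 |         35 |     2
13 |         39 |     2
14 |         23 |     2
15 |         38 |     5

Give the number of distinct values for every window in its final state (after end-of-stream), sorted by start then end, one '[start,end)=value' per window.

i=0 t=2 v=8: → [2,10),[0,8); WM=2
i=1 t=6 v=3: → [6,14),[4,12),[2,10),[0,8); WM=6
i=2 t=6 v=5: → [6,14),[4,12),[2,10),[0,8); WM=6
i=3 t=7 v=4: → [6,14),[4,12),[2,10),[0,8); WM=7
i=4 t=13 v=6: → [12,20),[10,18),[8,16),[6,14); WM=13; [0,8) fires=4 [2,10) fires=4 [4,12) fires=3
i=5 t=17 v=1: → [16,24),[14,22),[12,20),[10,18); WM=17; [6,14) fires=4 [8,16) fires=1
i=6 t=30 v=6: → [30,38),[28,36),[26,34),[24,32); WM=30; [10,18) fires=2 [12,20) fires=2 [14,22) fires=1 [16,24) fires=1
i=7 t=30 v=8: → [30,38),[28,36),[26,34),[24,32); WM=30
i=8 t=32 v=5: → [32,40),[30,38),[28,36),[26,34); WM=32; [24,32) fires=2
i=9 t=32 v=6: → [32,40),[30,38),[28,36),[26,34); WM=32
i=10 t=33 v=8: → [32,40),[30,38),[28,36),[26,34); WM=33
i=11 t=36 v=3: → [36,44),[34,42),[32,40),[30,38); WM=36; [26,34) fires=3 [28,36) fires=3
i=12 t=35 v=2: → [34,42),[32,40),[30,38),[28,36); WM=36
i=13 t=39 v=2: → [38,46),[36,44),[34,42),[32,40); WM=39; [30,38) fires=5
i=14 t=23 v=2: DROP (t<39-1); WM=39
i=15 t=38 v=5: → [38,46),[36,44),[34,42),[32,40); WM=39

[0,8)=4 [2,10)=4 [4,12)=3 [6,14)=4 [8,16)=1 [10,18)=2 [12,20)=2 [14,22)=1 [16,24)=1 [24,32)=2 [26,34)=3 [28,36)=4 [30,38)=5 [32,40)=5 [34,42)=3 [36,44)=3 [38,46)=2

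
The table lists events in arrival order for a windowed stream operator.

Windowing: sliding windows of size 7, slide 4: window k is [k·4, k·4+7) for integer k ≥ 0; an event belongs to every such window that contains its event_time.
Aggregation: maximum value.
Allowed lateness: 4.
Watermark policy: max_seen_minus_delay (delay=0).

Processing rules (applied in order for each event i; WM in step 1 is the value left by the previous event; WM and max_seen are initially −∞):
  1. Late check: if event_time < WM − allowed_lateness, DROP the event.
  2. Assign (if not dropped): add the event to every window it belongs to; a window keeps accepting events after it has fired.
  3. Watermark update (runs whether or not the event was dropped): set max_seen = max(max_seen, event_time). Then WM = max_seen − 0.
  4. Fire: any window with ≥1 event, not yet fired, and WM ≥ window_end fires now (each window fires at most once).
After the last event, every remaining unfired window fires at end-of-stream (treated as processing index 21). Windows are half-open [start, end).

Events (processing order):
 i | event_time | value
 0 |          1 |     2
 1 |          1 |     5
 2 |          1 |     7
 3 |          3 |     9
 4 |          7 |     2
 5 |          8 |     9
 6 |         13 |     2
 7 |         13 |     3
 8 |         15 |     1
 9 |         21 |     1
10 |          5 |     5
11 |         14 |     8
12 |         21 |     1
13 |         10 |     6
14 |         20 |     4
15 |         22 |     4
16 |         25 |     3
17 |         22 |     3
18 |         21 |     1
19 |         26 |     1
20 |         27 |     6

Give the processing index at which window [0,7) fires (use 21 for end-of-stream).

i=0 t=1 v=2: → [0,7); WM=1
i=1 t=1 v=5: → [0,7); WM=1
i=2 t=1 v=7: → [0,7); WM=1
i=3 t=3 v=9: → [0,7); WM=3
i=4 t=7 v=2: → [4,11); WM=7; [0,7) fires=9
i=5 t=8 v=9: → [8,15),[4,11); WM=8
i=6 t=13 v=2: → [12,19),[8,15); WM=13; [4,11) fires=9
i=7 t=13 v=3: → [12,19),[8,15); WM=13
i=8 t=15 v=1: → [12,19); WM=15; [8,15) fires=9
i=9 t=21 v=1: → [20,27),[16,23); WM=21; [12,19) fires=3
i=10 t=5 v=5: DROP (t<21-4); WM=21
i=11 t=14 v=8: DROP (t<21-4); WM=21
i=12 t=21 v=1: → [20,27),[16,23); WM=21
i=13 t=10 v=6: DROP (t<21-4); WM=21
i=14 t=20 v=4: → [20,27),[16,23); WM=21
i=15 t=22 v=4: → [20,27),[16,23); WM=22
i=16 t=25 v=3: → [24,31),[20,27); WM=25; [16,23) fires=4
i=17 t=22 v=3: → [20,27),[16,23); WM=25
i=18 t=21 v=1: → [20,27),[16,23); WM=25
i=19 t=26 v=1: → [24,31),[20,27); WM=26
i=20 t=27 v=6: → [24,31); WM=27; [20,27) fires=4

4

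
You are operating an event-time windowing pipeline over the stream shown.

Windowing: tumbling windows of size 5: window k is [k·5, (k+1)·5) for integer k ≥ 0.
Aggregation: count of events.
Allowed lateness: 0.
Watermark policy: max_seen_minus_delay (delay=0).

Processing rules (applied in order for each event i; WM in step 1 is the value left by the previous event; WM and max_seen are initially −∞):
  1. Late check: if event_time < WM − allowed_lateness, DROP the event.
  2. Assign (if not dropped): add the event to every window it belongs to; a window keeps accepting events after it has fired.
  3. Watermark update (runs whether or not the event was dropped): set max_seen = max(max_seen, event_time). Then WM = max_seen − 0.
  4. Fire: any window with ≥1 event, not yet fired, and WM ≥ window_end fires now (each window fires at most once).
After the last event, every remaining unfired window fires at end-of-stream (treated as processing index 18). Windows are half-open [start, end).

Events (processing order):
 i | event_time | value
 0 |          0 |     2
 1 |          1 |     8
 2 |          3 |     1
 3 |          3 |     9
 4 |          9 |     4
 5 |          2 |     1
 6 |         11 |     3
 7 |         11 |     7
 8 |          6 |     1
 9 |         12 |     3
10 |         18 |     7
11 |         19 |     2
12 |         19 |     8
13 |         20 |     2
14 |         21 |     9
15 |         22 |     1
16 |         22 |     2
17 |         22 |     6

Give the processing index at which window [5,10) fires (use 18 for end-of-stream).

i=0 t=0 v=2: → [0,5); WM=0
i=1 t=1 v=8: → [0,5); WM=1
i=2 t=3 v=1: → [0,5); WM=3
i=3 t=3 v=9: → [0,5); WM=3
i=4 t=9 v=4: → [5,10); WM=9; [0,5) fires=4
i=5 t=2 v=1: DROP (t<9-0); WM=9
i=6 t=11 v=3: → [10,15); WM=11; [5,10) fires=1
i=7 t=11 v=7: → [10,15); WM=11
i=8 t=6 v=1: DROP (t<11-0); WM=11
i=9 t=12 v=3: → [10,15); WM=12
i=10 t=18 v=7: → [15,20); WM=18; [10,15) fires=3
i=11 t=19 v=2: → [15,20); WM=19
i=12 t=19 v=8: → [15,20); WM=19
i=13 t=20 v=2: → [20,25); WM=20; [15,20) fires=3
i=14 t=21 v=9: → [20,25); WM=21
i=15 t=22 v=1: → [20,25); WM=22
i=16 t=22 v=2: → [20,25); WM=22
i=17 t=22 v=6: → [20,25); WM=22

6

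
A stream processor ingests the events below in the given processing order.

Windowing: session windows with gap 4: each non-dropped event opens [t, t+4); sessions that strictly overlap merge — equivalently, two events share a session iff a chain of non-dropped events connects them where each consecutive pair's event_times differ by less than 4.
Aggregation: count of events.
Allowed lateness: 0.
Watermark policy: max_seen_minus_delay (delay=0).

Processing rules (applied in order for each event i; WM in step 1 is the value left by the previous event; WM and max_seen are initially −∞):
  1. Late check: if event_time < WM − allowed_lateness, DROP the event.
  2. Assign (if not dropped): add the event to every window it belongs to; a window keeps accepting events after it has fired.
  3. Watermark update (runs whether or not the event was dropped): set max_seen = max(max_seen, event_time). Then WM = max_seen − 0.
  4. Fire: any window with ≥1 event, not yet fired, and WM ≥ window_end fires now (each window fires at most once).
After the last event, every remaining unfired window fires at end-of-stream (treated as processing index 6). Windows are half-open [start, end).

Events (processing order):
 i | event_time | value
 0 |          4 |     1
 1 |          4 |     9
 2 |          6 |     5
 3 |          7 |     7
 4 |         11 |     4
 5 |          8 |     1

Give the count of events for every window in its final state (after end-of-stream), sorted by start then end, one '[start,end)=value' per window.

[4,11)=4 [11,15)=1

i=0 t=4 v=1: → [4,8); WM=4
i=1 t=4 v=9: → [4,8); WM=4
i=2 t=6 v=5: → [4,10); WM=6
i=3 t=7 v=7: → [4,11); WM=7
i=4 t=11 v=4: → [11,15); WM=11
i=5 t=8 v=1: DROP (t<11-0); WM=11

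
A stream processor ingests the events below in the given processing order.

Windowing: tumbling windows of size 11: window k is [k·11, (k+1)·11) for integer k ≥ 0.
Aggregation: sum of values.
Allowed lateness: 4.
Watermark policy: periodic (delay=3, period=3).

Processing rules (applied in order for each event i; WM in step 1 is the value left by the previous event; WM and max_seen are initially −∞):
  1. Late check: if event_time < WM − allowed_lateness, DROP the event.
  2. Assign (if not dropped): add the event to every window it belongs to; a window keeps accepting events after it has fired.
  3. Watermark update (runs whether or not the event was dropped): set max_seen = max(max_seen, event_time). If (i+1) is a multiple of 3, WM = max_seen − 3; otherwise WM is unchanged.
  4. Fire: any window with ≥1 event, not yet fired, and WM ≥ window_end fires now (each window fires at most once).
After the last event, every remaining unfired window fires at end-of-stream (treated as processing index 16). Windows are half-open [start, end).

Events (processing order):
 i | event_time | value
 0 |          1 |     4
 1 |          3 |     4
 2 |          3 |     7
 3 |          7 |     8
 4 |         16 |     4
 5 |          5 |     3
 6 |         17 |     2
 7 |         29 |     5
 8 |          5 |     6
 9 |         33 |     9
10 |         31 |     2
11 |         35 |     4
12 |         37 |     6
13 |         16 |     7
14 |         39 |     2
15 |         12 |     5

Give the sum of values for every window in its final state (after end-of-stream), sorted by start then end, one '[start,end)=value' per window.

[0,11)=26 [11,22)=6 [22,33)=7 [33,44)=21

i=0 t=1 v=4: → [0,11); WM=−∞
i=1 t=3 v=4: → [0,11); WM=−∞
i=2 t=3 v=7: → [0,11); WM=0
i=3 t=7 v=8: → [0,11); WM=0
i=4 t=16 v=4: → [11,22); WM=0
i=5 t=5 v=3: → [0,11); WM=13; [0,11) fires=26
i=6 t=17 v=2: → [11,22); WM=13
i=7 t=29 v=5: → [22,33); WM=13
i=8 t=5 v=6: DROP (t<13-4); WM=26; [11,22) fires=6
i=9 t=33 v=9: → [33,44); WM=26
i=10 t=31 v=2: → [22,33); WM=26
i=11 t=35 v=4: → [33,44); WM=32
i=12 t=37 v=6: → [33,44); WM=32
i=13 t=16 v=7: DROP (t<32-4); WM=32
i=14 t=39 v=2: → [33,44); WM=36; [22,33) fires=7
i=15 t=12 v=5: DROP (t<36-4); WM=36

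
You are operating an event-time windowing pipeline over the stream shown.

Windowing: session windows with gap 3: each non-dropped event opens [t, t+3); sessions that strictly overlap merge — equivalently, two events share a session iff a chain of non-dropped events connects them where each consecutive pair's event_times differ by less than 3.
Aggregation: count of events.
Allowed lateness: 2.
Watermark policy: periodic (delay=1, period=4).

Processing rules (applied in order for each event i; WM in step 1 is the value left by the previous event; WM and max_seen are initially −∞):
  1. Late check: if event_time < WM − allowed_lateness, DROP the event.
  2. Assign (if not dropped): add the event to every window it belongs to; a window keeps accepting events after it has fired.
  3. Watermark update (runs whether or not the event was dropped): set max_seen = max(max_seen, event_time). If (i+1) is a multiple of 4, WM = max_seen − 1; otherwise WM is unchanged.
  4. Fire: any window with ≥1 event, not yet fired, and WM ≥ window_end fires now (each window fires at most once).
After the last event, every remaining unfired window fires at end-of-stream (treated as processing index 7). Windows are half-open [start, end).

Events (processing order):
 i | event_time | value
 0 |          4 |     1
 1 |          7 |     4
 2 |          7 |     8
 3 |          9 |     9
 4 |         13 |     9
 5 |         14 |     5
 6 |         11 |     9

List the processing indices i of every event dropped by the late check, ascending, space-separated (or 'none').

i=0 t=4 v=1: → [4,7); WM=−∞
i=1 t=7 v=4: → [7,10); WM=−∞
i=2 t=7 v=8: → [7,10); WM=−∞
i=3 t=9 v=9: → [7,12); WM=8
i=4 t=13 v=9: → [13,16); WM=8
i=5 t=14 v=5: → [13,17); WM=8
i=6 t=11 v=9: → [7,17); WM=8

none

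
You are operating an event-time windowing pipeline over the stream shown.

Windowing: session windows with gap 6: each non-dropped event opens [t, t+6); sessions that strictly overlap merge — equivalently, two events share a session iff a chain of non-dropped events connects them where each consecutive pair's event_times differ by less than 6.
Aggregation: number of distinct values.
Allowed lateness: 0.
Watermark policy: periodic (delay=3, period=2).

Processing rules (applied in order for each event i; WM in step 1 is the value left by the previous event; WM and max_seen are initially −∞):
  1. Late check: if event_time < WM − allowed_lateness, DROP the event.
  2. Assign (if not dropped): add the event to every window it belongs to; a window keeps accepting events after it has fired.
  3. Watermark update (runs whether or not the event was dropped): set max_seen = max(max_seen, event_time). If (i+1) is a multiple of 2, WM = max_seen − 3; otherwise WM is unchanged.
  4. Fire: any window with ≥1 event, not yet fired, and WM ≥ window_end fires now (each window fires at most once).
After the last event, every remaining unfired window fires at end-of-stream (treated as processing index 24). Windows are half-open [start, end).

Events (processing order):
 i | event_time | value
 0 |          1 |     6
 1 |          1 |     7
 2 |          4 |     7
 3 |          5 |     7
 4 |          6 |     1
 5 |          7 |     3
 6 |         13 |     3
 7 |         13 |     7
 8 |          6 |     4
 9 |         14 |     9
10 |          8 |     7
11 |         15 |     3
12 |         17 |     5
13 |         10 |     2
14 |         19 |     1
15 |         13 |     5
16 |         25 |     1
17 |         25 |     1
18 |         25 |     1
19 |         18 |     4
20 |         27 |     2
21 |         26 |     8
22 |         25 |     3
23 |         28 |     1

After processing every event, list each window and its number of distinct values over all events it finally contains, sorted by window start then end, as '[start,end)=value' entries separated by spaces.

i=0 t=1 v=6: → [1,7); WM=−∞
i=1 t=1 v=7: → [1,7); WM=-2
i=2 t=4 v=7: → [1,10); WM=-2
i=3 t=5 v=7: → [1,11); WM=2
i=4 t=6 v=1: → [1,12); WM=2
i=5 t=7 v=3: → [1,13); WM=4
i=6 t=13 v=3: → [13,19); WM=4
i=7 t=13 v=7: → [13,19); WM=10
i=8 t=6 v=4: DROP (t<10-0); WM=10
i=9 t=14 v=9: → [13,20); WM=11
i=10 t=8 v=7: DROP (t<11-0); WM=11
i=11 t=15 v=3: → [13,21); WM=12
i=12 t=17 v=5: → [13,23); WM=12
i=13 t=10 v=2: DROP (t<12-0); WM=14
i=14 t=19 v=1: → [13,25); WM=14
i=15 t=13 v=5: DROP (t<14-0); WM=16
i=16 t=25 v=1: → [25,31); WM=16
i=17 t=25 v=1: → [25,31); WM=22
i=18 t=25 v=1: → [25,31); WM=22
i=19 t=18 v=4: DROP (t<22-0); WM=22
i=20 t=27 v=2: → [25,33); WM=22
i=21 t=26 v=8: → [25,33); WM=24
i=22 t=25 v=3: → [25,33); WM=24
i=23 t=28 v=1: → [25,34); WM=25

[1,13)=4 [13,25)=5 [25,34)=4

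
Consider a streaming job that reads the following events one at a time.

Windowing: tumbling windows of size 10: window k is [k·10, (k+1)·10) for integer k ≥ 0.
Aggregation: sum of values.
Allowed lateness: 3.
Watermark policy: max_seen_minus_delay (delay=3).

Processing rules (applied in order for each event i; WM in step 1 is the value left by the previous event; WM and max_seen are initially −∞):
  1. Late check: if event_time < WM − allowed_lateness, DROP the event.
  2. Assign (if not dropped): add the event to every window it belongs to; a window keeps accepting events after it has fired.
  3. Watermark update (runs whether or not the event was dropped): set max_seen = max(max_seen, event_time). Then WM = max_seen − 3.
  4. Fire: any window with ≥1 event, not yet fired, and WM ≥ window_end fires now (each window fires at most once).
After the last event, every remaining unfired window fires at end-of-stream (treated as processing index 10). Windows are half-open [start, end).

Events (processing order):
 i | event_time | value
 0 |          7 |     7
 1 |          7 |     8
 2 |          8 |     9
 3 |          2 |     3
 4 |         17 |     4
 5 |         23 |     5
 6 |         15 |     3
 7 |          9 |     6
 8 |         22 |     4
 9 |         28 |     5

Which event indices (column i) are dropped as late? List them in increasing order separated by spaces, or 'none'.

6 7

i=0 t=7 v=7: → [0,10); WM=4
i=1 t=7 v=8: → [0,10); WM=4
i=2 t=8 v=9: → [0,10); WM=5
i=3 t=2 v=3: → [0,10); WM=5
i=4 t=17 v=4: → [10,20); WM=14; [0,10) fires=27
i=5 t=23 v=5: → [20,30); WM=20; [10,20) fires=4
i=6 t=15 v=3: DROP (t<20-3); WM=20
i=7 t=9 v=6: DROP (t<20-3); WM=20
i=8 t=22 v=4: → [20,30); WM=20
i=9 t=28 v=5: → [20,30); WM=25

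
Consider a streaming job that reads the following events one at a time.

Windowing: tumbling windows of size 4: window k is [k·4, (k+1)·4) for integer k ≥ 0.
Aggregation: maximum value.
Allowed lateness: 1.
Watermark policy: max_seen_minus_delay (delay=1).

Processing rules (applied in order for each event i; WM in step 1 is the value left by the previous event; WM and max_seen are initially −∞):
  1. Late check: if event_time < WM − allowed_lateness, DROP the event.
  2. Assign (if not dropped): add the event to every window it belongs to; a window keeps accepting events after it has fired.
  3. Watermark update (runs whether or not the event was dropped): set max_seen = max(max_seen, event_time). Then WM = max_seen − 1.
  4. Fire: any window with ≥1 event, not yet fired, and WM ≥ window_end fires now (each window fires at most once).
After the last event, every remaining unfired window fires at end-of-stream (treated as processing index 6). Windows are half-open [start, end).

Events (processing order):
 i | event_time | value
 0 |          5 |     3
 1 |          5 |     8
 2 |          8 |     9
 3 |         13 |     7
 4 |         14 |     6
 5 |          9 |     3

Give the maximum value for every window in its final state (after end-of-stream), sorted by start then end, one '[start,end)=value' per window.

[4,8)=8 [8,12)=9 [12,16)=7

i=0 t=5 v=3: → [4,8); WM=4
i=1 t=5 v=8: → [4,8); WM=4
i=2 t=8 v=9: → [8,12); WM=7
i=3 t=13 v=7: → [12,16); WM=12; [4,8) fires=8 [8,12) fires=9
i=4 t=14 v=6: → [12,16); WM=13
i=5 t=9 v=3: DROP (t<13-1); WM=13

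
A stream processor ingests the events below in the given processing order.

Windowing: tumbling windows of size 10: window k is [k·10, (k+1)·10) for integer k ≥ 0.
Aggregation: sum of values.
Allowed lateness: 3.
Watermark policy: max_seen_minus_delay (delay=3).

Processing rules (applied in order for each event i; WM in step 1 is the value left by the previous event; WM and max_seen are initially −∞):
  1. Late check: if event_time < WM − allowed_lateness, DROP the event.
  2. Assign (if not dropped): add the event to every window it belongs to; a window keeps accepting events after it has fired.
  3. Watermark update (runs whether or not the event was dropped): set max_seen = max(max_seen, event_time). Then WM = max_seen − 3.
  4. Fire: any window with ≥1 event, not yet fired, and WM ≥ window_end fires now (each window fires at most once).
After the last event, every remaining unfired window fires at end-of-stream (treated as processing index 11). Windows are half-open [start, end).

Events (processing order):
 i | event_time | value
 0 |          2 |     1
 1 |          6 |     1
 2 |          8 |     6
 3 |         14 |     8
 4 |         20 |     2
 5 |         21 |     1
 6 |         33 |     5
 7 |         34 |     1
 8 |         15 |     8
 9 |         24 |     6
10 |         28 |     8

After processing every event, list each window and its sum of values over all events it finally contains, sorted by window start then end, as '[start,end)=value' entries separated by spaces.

i=0 t=2 v=1: → [0,10); WM=-1
i=1 t=6 v=1: → [0,10); WM=3
i=2 t=8 v=6: → [0,10); WM=5
i=3 t=14 v=8: → [10,20); WM=11; [0,10) fires=8
i=4 t=20 v=2: → [20,30); WM=17
i=5 t=21 v=1: → [20,30); WM=18
i=6 t=33 v=5: → [30,40); WM=30; [10,20) fires=8 [20,30) fires=3
i=7 t=34 v=1: → [30,40); WM=31
i=8 t=15 v=8: DROP (t<31-3); WM=31
i=9 t=24 v=6: DROP (t<31-3); WM=31
i=10 t=28 v=8: → [20,30); WM=31

[0,10)=8 [10,20)=8 [20,30)=11 [30,40)=6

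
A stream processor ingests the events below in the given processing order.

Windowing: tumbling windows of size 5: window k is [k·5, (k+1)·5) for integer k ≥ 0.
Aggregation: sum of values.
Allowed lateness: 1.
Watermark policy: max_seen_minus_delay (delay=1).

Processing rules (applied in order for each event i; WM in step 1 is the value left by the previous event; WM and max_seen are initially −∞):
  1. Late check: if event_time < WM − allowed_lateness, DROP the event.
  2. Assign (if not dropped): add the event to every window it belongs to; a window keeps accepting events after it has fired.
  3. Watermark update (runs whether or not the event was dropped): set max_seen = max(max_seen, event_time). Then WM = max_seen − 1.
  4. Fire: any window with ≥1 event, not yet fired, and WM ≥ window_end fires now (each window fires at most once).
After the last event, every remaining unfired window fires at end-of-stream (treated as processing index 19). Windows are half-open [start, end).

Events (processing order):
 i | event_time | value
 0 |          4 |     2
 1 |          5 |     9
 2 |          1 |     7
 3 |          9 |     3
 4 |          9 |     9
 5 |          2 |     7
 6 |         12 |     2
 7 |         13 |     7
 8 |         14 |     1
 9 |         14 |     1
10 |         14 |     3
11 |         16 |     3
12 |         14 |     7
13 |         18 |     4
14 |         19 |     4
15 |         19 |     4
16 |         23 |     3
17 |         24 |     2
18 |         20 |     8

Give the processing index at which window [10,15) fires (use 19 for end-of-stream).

i=0 t=4 v=2: → [0,5); WM=3
i=1 t=5 v=9: → [5,10); WM=4
i=2 t=1 v=7: DROP (t<4-1); WM=4
i=3 t=9 v=3: → [5,10); WM=8; [0,5) fires=2
i=4 t=9 v=9: → [5,10); WM=8
i=5 t=2 v=7: DROP (t<8-1); WM=8
i=6 t=12 v=2: → [10,15); WM=11; [5,10) fires=21
i=7 t=13 v=7: → [10,15); WM=12
i=8 t=14 v=1: → [10,15); WM=13
i=9 t=14 v=1: → [10,15); WM=13
i=10 t=14 v=3: → [10,15); WM=13
i=11 t=16 v=3: → [15,20); WM=15; [10,15) fires=14
i=12 t=14 v=7: → [10,15); WM=15
i=13 t=18 v=4: → [15,20); WM=17
i=14 t=19 v=4: → [15,20); WM=18
i=15 t=19 v=4: → [15,20); WM=18
i=16 t=23 v=3: → [20,25); WM=22; [15,20) fires=15
i=17 t=24 v=2: → [20,25); WM=23
i=18 t=20 v=8: DROP (t<23-1); WM=23

11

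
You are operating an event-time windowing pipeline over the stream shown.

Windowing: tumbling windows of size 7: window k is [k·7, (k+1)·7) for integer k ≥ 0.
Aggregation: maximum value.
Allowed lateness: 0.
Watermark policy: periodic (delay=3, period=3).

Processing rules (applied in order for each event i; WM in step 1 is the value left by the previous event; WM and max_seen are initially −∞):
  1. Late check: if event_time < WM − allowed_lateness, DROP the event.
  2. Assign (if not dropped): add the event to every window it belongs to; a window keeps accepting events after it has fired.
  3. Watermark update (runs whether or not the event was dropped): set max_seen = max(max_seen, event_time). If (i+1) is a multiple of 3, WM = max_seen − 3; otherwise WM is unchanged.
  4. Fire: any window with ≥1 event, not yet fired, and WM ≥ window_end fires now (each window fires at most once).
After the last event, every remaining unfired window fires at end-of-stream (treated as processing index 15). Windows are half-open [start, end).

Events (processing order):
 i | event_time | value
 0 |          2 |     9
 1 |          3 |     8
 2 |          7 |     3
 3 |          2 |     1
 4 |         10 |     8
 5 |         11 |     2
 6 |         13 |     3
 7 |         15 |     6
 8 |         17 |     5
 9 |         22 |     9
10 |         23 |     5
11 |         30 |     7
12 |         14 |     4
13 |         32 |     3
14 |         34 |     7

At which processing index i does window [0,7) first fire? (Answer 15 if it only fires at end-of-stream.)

i=0 t=2 v=9: → [0,7); WM=−∞
i=1 t=3 v=8: → [0,7); WM=−∞
i=2 t=7 v=3: → [7,14); WM=4
i=3 t=2 v=1: DROP (t<4-0); WM=4
i=4 t=10 v=8: → [7,14); WM=4
i=5 t=11 v=2: → [7,14); WM=8; [0,7) fires=9
i=6 t=13 v=3: → [7,14); WM=8
i=7 t=15 v=6: → [14,21); WM=8
i=8 t=17 v=5: → [14,21); WM=14; [7,14) fires=8
i=9 t=22 v=9: → [21,28); WM=14
i=10 t=23 v=5: → [21,28); WM=14
i=11 t=30 v=7: → [28,35); WM=27; [14,21) fires=6
i=12 t=14 v=4: DROP (t<27-0); WM=27
i=13 t=32 v=3: → [28,35); WM=27
i=14 t=34 v=7: → [28,35); WM=31; [21,28) fires=9

5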